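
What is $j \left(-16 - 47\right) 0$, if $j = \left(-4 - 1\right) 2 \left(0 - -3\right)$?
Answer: $0$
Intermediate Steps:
$j = -30$ ($j = - 5 \cdot 2 \left(0 + 3\right) = - 5 \cdot 2 \cdot 3 = \left(-5\right) 6 = -30$)
$j \left(-16 - 47\right) 0 = - 30 \left(-16 - 47\right) 0 = \left(-30\right) \left(-63\right) 0 = 1890 \cdot 0 = 0$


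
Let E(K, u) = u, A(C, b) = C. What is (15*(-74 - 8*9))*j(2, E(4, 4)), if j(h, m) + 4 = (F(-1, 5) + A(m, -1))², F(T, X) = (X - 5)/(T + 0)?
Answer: -26280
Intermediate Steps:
F(T, X) = (-5 + X)/T
j(h, m) = -4 + m² (j(h, m) = -4 + ((-5 + 5)/(-1) + m)² = -4 + (-1*0 + m)² = -4 + (0 + m)² = -4 + m²)
(15*(-74 - 8*9))*j(2, E(4, 4)) = (15*(-74 - 8*9))*(-4 + 4²) = (15*(-74 - 72))*(-4 + 16) = (15*(-146))*12 = -2190*12 = -26280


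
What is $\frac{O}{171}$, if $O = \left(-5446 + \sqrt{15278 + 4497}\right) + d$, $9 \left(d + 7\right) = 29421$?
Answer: $- \frac{728}{57} + \frac{5 \sqrt{791}}{171} \approx -11.95$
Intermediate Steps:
$d = 3262$ ($d = -7 + \frac{1}{9} \cdot 29421 = -7 + 3269 = 3262$)
$O = -2184 + 5 \sqrt{791}$ ($O = \left(-5446 + \sqrt{15278 + 4497}\right) + 3262 = \left(-5446 + \sqrt{19775}\right) + 3262 = \left(-5446 + 5 \sqrt{791}\right) + 3262 = -2184 + 5 \sqrt{791} \approx -2043.4$)
$\frac{O}{171} = \frac{-2184 + 5 \sqrt{791}}{171} = \left(-2184 + 5 \sqrt{791}\right) \frac{1}{171} = - \frac{728}{57} + \frac{5 \sqrt{791}}{171}$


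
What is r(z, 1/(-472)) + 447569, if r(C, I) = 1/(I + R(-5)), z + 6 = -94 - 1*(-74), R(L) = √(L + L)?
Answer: (447097*I + 211252568*√10)/(I + 472*√10) ≈ 4.4757e+5 - 0.31623*I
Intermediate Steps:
R(L) = √2*√L (R(L) = √(2*L) = √2*√L)
z = -26 (z = -6 + (-94 - 1*(-74)) = -6 + (-94 + 74) = -6 - 20 = -26)
r(C, I) = 1/(I + I*√10) (r(C, I) = 1/(I + √2*√(-5)) = 1/(I + √2*(I*√5)) = 1/(I + I*√10))
r(z, 1/(-472)) + 447569 = 1/(1/(-472) + I*√10) + 447569 = 1/(-1/472 + I*√10) + 447569 = 447569 + 1/(-1/472 + I*√10)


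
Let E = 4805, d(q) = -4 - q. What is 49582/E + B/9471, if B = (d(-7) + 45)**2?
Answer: 160220614/15169385 ≈ 10.562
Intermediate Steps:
B = 2304 (B = ((-4 - 1*(-7)) + 45)**2 = ((-4 + 7) + 45)**2 = (3 + 45)**2 = 48**2 = 2304)
49582/E + B/9471 = 49582/4805 + 2304/9471 = 49582*(1/4805) + 2304*(1/9471) = 49582/4805 + 768/3157 = 160220614/15169385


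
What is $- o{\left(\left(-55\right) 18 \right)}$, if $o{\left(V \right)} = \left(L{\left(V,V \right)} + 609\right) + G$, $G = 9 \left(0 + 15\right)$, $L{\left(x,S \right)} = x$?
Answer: $246$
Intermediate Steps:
$G = 135$ ($G = 9 \cdot 15 = 135$)
$o{\left(V \right)} = 744 + V$ ($o{\left(V \right)} = \left(V + 609\right) + 135 = \left(609 + V\right) + 135 = 744 + V$)
$- o{\left(\left(-55\right) 18 \right)} = - (744 - 990) = \left(-1\right) \left(-246\right) = 246$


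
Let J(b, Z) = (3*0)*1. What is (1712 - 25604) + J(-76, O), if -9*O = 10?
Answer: -23892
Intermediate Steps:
O = -10/9 (O = -1/9*10 = -10/9 ≈ -1.1111)
J(b, Z) = 0 (J(b, Z) = 0*1 = 0)
(1712 - 25604) + J(-76, O) = (1712 - 25604) + 0 = -23892 + 0 = -23892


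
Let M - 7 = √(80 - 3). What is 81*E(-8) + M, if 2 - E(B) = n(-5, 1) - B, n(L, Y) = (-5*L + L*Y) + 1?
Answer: -2180 + √77 ≈ -2171.2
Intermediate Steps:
n(L, Y) = 1 - 5*L + L*Y
M = 7 + √77 (M = 7 + √(80 - 3) = 7 + √77 ≈ 15.775)
E(B) = -19 + B (E(B) = 2 - ((1 - 5*(-5) - 5*1) - B) = 2 - ((1 + 25 - 5) - B) = 2 - (21 - B) = 2 + (-21 + B) = -19 + B)
81*E(-8) + M = 81*(-19 - 8) + (7 + √77) = 81*(-27) + (7 + √77) = -2187 + (7 + √77) = -2180 + √77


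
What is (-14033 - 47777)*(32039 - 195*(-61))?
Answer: -2715560540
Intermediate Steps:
(-14033 - 47777)*(32039 - 195*(-61)) = -61810*(32039 + 11895) = -61810*43934 = -2715560540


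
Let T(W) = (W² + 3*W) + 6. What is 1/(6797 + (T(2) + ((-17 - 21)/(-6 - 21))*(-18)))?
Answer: 3/20363 ≈ 0.00014733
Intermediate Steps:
T(W) = 6 + W² + 3*W
1/(6797 + (T(2) + ((-17 - 21)/(-6 - 21))*(-18))) = 1/(6797 + ((6 + 2² + 3*2) + ((-17 - 21)/(-6 - 21))*(-18))) = 1/(6797 + ((6 + 4 + 6) - 38/(-27)*(-18))) = 1/(6797 + (16 - 38*(-1/27)*(-18))) = 1/(6797 + (16 + (38/27)*(-18))) = 1/(6797 + (16 - 76/3)) = 1/(6797 - 28/3) = 1/(20363/3) = 3/20363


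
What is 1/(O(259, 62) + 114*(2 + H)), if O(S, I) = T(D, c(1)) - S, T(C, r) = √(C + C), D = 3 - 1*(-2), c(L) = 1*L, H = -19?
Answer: -2197/4826799 - √10/4826799 ≈ -0.00045582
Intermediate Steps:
c(L) = L
D = 5 (D = 3 + 2 = 5)
T(C, r) = √2*√C (T(C, r) = √(2*C) = √2*√C)
O(S, I) = √10 - S (O(S, I) = √2*√5 - S = √10 - S)
1/(O(259, 62) + 114*(2 + H)) = 1/((√10 - 1*259) + 114*(2 - 19)) = 1/((√10 - 259) + 114*(-17)) = 1/((-259 + √10) - 1938) = 1/(-2197 + √10)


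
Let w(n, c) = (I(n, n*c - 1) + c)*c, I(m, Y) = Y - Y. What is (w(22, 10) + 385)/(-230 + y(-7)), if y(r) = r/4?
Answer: -1940/927 ≈ -2.0928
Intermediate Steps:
I(m, Y) = 0
y(r) = r/4 (y(r) = r*(1/4) = r/4)
w(n, c) = c**2 (w(n, c) = (0 + c)*c = c*c = c**2)
(w(22, 10) + 385)/(-230 + y(-7)) = (10**2 + 385)/(-230 + (1/4)*(-7)) = (100 + 385)/(-230 - 7/4) = 485/(-927/4) = 485*(-4/927) = -1940/927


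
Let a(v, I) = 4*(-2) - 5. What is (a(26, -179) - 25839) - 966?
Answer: -26818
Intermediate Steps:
a(v, I) = -13 (a(v, I) = -8 - 5 = -13)
(a(26, -179) - 25839) - 966 = (-13 - 25839) - 966 = -25852 - 966 = -26818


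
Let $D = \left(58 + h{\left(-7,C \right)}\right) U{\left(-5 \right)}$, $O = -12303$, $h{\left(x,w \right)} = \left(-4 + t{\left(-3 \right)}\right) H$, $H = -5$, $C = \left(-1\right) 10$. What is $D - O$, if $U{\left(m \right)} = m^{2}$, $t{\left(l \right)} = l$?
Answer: $14628$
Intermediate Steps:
$C = -10$
$h{\left(x,w \right)} = 35$ ($h{\left(x,w \right)} = \left(-4 - 3\right) \left(-5\right) = \left(-7\right) \left(-5\right) = 35$)
$D = 2325$ ($D = \left(58 + 35\right) \left(-5\right)^{2} = 93 \cdot 25 = 2325$)
$D - O = 2325 - -12303 = 2325 + 12303 = 14628$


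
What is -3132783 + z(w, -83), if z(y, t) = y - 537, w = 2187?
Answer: -3131133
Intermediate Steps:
z(y, t) = -537 + y
-3132783 + z(w, -83) = -3132783 + (-537 + 2187) = -3132783 + 1650 = -3131133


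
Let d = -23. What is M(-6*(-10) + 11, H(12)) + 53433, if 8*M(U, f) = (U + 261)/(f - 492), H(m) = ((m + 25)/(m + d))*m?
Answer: 625806383/11712 ≈ 53433.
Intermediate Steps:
H(m) = m*(25 + m)/(-23 + m) (H(m) = ((m + 25)/(m - 23))*m = ((25 + m)/(-23 + m))*m = m*(25 + m)/(-23 + m))
M(U, f) = (261 + U)/(8*(-492 + f)) (M(U, f) = ((U + 261)/(f - 492))/8 = ((261 + U)/(-492 + f))/8 = (261 + U)/(8*(-492 + f)))
M(-6*(-10) + 11, H(12)) + 53433 = (261 + (-6*(-10) + 11))/(8*(-492 + 12*(25 + 12)/(-23 + 12))) + 53433 = (261 + (60 + 11))/(8*(-492 + 12*37/(-11))) + 53433 = (261 + 71)/(8*(-492 + 12*(-1/11)*37)) + 53433 = (⅛)*332/(-492 - 444/11) + 53433 = (⅛)*332/(-5856/11) + 53433 = (⅛)*(-11/5856)*332 + 53433 = -913/11712 + 53433 = 625806383/11712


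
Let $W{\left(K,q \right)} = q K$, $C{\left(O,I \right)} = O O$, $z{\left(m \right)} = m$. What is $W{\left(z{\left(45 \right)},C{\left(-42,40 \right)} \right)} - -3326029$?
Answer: $3405409$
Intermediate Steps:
$C{\left(O,I \right)} = O^{2}$
$W{\left(K,q \right)} = K q$
$W{\left(z{\left(45 \right)},C{\left(-42,40 \right)} \right)} - -3326029 = 45 \left(-42\right)^{2} - -3326029 = 45 \cdot 1764 + 3326029 = 79380 + 3326029 = 3405409$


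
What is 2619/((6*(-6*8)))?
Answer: -291/32 ≈ -9.0938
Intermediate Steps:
2619/((6*(-6*8))) = 2619/((6*(-48))) = 2619/(-288) = 2619*(-1/288) = -291/32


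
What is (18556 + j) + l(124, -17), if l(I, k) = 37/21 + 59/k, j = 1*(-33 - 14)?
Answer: 6607103/357 ≈ 18507.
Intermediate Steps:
j = -47 (j = 1*(-47) = -47)
l(I, k) = 37/21 + 59/k (l(I, k) = 37*(1/21) + 59/k = 37/21 + 59/k)
(18556 + j) + l(124, -17) = (18556 - 47) + (37/21 + 59/(-17)) = 18509 + (37/21 + 59*(-1/17)) = 18509 + (37/21 - 59/17) = 18509 - 610/357 = 6607103/357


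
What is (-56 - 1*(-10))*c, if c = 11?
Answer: -506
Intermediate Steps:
(-56 - 1*(-10))*c = (-56 - 1*(-10))*11 = (-56 + 10)*11 = -46*11 = -506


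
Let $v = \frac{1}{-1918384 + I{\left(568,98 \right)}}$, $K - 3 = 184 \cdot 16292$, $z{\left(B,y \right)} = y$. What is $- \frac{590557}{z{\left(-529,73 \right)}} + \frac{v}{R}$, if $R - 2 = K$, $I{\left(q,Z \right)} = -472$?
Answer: $- \frac{3397012577934390609}{419911910601704} \approx -8089.8$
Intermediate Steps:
$K = 2997731$ ($K = 3 + 184 \cdot 16292 = 3 + 2997728 = 2997731$)
$v = - \frac{1}{1918856}$ ($v = \frac{1}{-1918384 - 472} = \frac{1}{-1918856} = - \frac{1}{1918856} \approx -5.2114 \cdot 10^{-7}$)
$R = 2997733$ ($R = 2 + 2997731 = 2997733$)
$- \frac{590557}{z{\left(-529,73 \right)}} + \frac{v}{R} = - \frac{590557}{73} - \frac{1}{1918856 \cdot 2997733} = \left(-590557\right) \frac{1}{73} - \frac{1}{5752217953448} = - \frac{590557}{73} - \frac{1}{5752217953448} = - \frac{3397012577934390609}{419911910601704}$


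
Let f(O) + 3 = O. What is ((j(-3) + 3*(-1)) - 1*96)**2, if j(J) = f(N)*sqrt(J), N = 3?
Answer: 9801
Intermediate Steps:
f(O) = -3 + O
j(J) = 0 (j(J) = (-3 + 3)*sqrt(J) = 0*sqrt(J) = 0)
((j(-3) + 3*(-1)) - 1*96)**2 = ((0 + 3*(-1)) - 1*96)**2 = ((0 - 3) - 96)**2 = (-3 - 96)**2 = (-99)**2 = 9801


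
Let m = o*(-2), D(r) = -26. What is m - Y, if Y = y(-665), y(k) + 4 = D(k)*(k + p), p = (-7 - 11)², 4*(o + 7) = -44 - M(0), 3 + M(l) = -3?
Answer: -8829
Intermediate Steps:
M(l) = -6 (M(l) = -3 - 3 = -6)
o = -33/2 (o = -7 + (-44 - 1*(-6))/4 = -7 + (-44 + 6)/4 = -7 + (¼)*(-38) = -7 - 19/2 = -33/2 ≈ -16.500)
p = 324 (p = (-18)² = 324)
m = 33 (m = -33/2*(-2) = 33)
y(k) = -8428 - 26*k (y(k) = -4 - 26*(k + 324) = -4 - 26*(324 + k) = -4 + (-8424 - 26*k) = -8428 - 26*k)
Y = 8862 (Y = -8428 - 26*(-665) = -8428 + 17290 = 8862)
m - Y = 33 - 1*8862 = 33 - 8862 = -8829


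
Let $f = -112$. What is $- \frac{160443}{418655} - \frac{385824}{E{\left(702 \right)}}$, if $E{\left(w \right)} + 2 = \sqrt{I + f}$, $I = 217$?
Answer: $- \frac{323070498183}{42284155} - \frac{385824 \sqrt{105}}{101} \approx -46784.0$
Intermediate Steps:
$E{\left(w \right)} = -2 + \sqrt{105}$ ($E{\left(w \right)} = -2 + \sqrt{217 - 112} = -2 + \sqrt{105}$)
$- \frac{160443}{418655} - \frac{385824}{E{\left(702 \right)}} = - \frac{160443}{418655} - \frac{385824}{-2 + \sqrt{105}}$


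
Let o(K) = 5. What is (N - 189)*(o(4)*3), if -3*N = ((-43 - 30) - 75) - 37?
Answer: -1910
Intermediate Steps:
N = 185/3 (N = -(((-43 - 30) - 75) - 37)/3 = -((-73 - 75) - 37)/3 = -(-148 - 37)/3 = -⅓*(-185) = 185/3 ≈ 61.667)
(N - 189)*(o(4)*3) = (185/3 - 189)*(5*3) = -382/3*15 = -1910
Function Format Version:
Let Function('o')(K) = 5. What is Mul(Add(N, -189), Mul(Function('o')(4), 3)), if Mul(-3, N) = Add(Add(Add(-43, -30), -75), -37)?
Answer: -1910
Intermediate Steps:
N = Rational(185, 3) (N = Mul(Rational(-1, 3), Add(Add(Add(-43, -30), -75), -37)) = Mul(Rational(-1, 3), Add(Add(-73, -75), -37)) = Mul(Rational(-1, 3), Add(-148, -37)) = Mul(Rational(-1, 3), -185) = Rational(185, 3) ≈ 61.667)
Mul(Add(N, -189), Mul(Function('o')(4), 3)) = Mul(Add(Rational(185, 3), -189), Mul(5, 3)) = Mul(Rational(-382, 3), 15) = -1910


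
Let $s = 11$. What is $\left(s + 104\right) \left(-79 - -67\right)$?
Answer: $-1380$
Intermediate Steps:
$\left(s + 104\right) \left(-79 - -67\right) = \left(11 + 104\right) \left(-79 - -67\right) = 115 \left(-79 + 67\right) = 115 \left(-12\right) = -1380$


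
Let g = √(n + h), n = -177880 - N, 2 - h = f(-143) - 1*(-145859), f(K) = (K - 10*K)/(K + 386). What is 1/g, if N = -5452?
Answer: -3*I*√25781514/8593838 ≈ -0.0017725*I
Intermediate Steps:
f(K) = -9*K/(386 + K) (f(K) = (-9*K)/(386 + K) = -9*K/(386 + K))
h = -3938282/27 (h = 2 - (-9*(-143)/(386 - 143) - 1*(-145859)) = 2 - (-9*(-143)/243 + 145859) = 2 - (-9*(-143)*1/243 + 145859) = 2 - (143/27 + 145859) = 2 - 1*3938336/27 = 2 - 3938336/27 = -3938282/27 ≈ -1.4586e+5)
n = -172428 (n = -177880 - 1*(-5452) = -177880 + 5452 = -172428)
g = I*√25781514/9 (g = √(-172428 - 3938282/27) = √(-8593838/27) = I*√25781514/9 ≈ 564.17*I)
1/g = 1/(I*√25781514/9) = -3*I*√25781514/8593838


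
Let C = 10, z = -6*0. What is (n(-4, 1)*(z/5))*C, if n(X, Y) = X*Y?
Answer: 0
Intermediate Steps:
z = 0
(n(-4, 1)*(z/5))*C = ((-4*1)*(0/5))*10 = -0/5*10 = -4*0*10 = 0*10 = 0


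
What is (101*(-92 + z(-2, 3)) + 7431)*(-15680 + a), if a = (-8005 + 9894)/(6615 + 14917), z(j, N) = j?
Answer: 696509793873/21532 ≈ 3.2348e+7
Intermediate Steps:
a = 1889/21532 ≈ 0.087730
(101*(-92 + z(-2, 3)) + 7431)*(-15680 + a) = (101*(-92 - 2) + 7431)*(-15680 + 1889/21532) = (101*(-94) + 7431)*(-337619871/21532) = (-9494 + 7431)*(-337619871/21532) = -2063*(-337619871/21532) = 696509793873/21532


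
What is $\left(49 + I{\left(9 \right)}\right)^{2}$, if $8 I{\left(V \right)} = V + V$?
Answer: $\frac{42025}{16} \approx 2626.6$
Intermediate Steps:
$I{\left(V \right)} = \frac{V}{4}$ ($I{\left(V \right)} = \frac{V + V}{8} = \frac{2 V}{8} = \frac{V}{4}$)
$\left(49 + I{\left(9 \right)}\right)^{2} = \left(49 + \frac{1}{4} \cdot 9\right)^{2} = \left(49 + \frac{9}{4}\right)^{2} = \left(\frac{205}{4}\right)^{2} = \frac{42025}{16}$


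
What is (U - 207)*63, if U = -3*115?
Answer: -34776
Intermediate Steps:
U = -345
(U - 207)*63 = (-345 - 207)*63 = -552*63 = -34776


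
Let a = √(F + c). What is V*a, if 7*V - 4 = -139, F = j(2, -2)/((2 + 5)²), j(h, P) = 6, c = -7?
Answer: -135*I*√337/49 ≈ -50.577*I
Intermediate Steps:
F = 6/49 (F = 6/((2 + 5)²) = 6/(7²) = 6/49 ≈ 0.12245)
V = -135/7 (V = 4/7 + (⅐)*(-139) = 4/7 - 139/7 = -135/7 ≈ -19.286)
a = I*√337/7 (a = √(6/49 - 7) = √(-337/49) = I*√337/7 ≈ 2.6225*I)
V*a = -135*I*√337/49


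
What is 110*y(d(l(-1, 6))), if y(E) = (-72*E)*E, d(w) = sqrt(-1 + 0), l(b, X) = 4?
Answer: 7920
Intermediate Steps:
d(w) = I (d(w) = sqrt(-1) = I)
y(E) = -72*E**2
110*y(d(l(-1, 6))) = 110*(-72*I**2) = 110*(-72*(-1)) = 110*72 = 7920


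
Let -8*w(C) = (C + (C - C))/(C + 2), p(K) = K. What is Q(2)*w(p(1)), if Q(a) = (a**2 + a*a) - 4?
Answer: -1/6 ≈ -0.16667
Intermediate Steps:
Q(a) = -4 + 2*a**2 (Q(a) = (a**2 + a**2) - 4 = 2*a**2 - 4 = -4 + 2*a**2)
w(C) = -C/(8*(2 + C)) (w(C) = -(C + (C - C))/(8*(C + 2)) = -(C + 0)/(8*(2 + C)) = -C/(8*(2 + C)))
Q(2)*w(p(1)) = (-4 + 2*2**2)*(-1*1/(16 + 8*1)) = (-4 + 2*4)*(-1*1/(16 + 8)) = (-4 + 8)*(-1*1/24) = 4*(-1*1*1/24) = 4*(-1/24) = -1/6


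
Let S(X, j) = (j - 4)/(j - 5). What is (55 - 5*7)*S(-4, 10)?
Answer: 24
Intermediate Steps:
S(X, j) = (-4 + j)/(-5 + j)
(55 - 5*7)*S(-4, 10) = (55 - 5*7)*((-4 + 10)/(-5 + 10)) = (55 - 35)*(6/5) = 20*((⅕)*6) = 20*(6/5) = 24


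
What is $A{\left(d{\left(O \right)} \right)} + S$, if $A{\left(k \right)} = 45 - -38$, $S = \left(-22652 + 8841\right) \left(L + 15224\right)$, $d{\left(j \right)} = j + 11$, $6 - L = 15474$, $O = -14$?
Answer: $3369967$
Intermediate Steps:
$L = -15468$ ($L = 6 - 15474 = -15468$)
$d{\left(j \right)} = 11 + j$
$S = 3369884$ ($S = \left(-22652 + 8841\right) \left(-15468 + 15224\right) = \left(-13811\right) \left(-244\right) = 3369884$)
$A{\left(k \right)} = 83$ ($A{\left(k \right)} = 45 + 38 = 83$)
$A{\left(d{\left(O \right)} \right)} + S = 83 + 3369884 = 3369967$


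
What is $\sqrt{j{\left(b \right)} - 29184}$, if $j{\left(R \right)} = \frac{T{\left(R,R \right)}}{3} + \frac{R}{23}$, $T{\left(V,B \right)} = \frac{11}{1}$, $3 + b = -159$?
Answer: $\frac{i \sqrt{138961101}}{69} \approx 170.84 i$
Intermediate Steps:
$b = -162$ ($b = -3 - 159 = -162$)
$T{\left(V,B \right)} = 11$ ($T{\left(V,B \right)} = 11 \cdot 1 = 11$)
$j{\left(R \right)} = \frac{11}{3} + \frac{R}{23}$
$\sqrt{j{\left(b \right)} - 29184} = \sqrt{\left(\frac{11}{3} + \frac{1}{23} \left(-162\right)\right) - 29184} = \sqrt{\left(\frac{11}{3} - \frac{162}{23}\right) - 29184} = \sqrt{- \frac{233}{69} - 29184} = \sqrt{- \frac{2013929}{69}} = \frac{i \sqrt{138961101}}{69}$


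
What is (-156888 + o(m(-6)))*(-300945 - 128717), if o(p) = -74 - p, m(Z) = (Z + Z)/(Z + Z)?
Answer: 67441036506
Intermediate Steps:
m(Z) = 1 (m(Z) = (2*Z)/((2*Z)) = (2*Z)*(1/(2*Z)) = 1)
(-156888 + o(m(-6)))*(-300945 - 128717) = (-156888 + (-74 - 1*1))*(-300945 - 128717) = (-156888 + (-74 - 1))*(-429662) = (-156888 - 75)*(-429662) = -156963*(-429662) = 67441036506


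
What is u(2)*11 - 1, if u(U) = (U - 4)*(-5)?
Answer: 109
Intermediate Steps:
u(U) = 20 - 5*U (u(U) = (-4 + U)*(-5) = 20 - 5*U)
u(2)*11 - 1 = (20 - 5*2)*11 - 1 = (20 - 10)*11 - 1 = 10*11 - 1 = 110 - 1 = 109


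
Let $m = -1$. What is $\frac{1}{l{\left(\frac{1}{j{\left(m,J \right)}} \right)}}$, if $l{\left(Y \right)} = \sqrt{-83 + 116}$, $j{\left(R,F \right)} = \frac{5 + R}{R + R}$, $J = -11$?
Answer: $\frac{\sqrt{33}}{33} \approx 0.17408$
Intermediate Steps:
$j{\left(R,F \right)} = \frac{5 + R}{2 R}$
$l{\left(Y \right)} = \sqrt{33}$
$\frac{1}{l{\left(\frac{1}{j{\left(m,J \right)}} \right)}} = \frac{1}{\sqrt{33}} = \frac{\sqrt{33}}{33}$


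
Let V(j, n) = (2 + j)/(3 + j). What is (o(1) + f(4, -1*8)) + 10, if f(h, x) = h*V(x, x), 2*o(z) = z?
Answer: 153/10 ≈ 15.300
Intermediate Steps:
V(j, n) = (2 + j)/(3 + j)
o(z) = z/2
f(h, x) = h*(2 + x)/(3 + x) (f(h, x) = h*((2 + x)/(3 + x)) = h*(2 + x)/(3 + x))
(o(1) + f(4, -1*8)) + 10 = ((½)*1 + 4*(2 - 1*8)/(3 - 1*8)) + 10 = (½ + 4*(2 - 8)/(3 - 8)) + 10 = (½ + 4*(-6)/(-5)) + 10 = (½ + 4*(-⅕)*(-6)) + 10 = (½ + 24/5) + 10 = 53/10 + 10 = 153/10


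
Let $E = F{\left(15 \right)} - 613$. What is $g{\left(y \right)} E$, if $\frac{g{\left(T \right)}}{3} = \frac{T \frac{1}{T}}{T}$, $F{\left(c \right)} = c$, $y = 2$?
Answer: $-897$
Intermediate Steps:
$E = -598$ ($E = 15 - 613 = -598$)
$g{\left(T \right)} = \frac{3}{T}$ ($g{\left(T \right)} = 3 \frac{T \frac{1}{T}}{T} = 3 \cdot 1 \frac{1}{T} = \frac{3}{T}$)
$g{\left(y \right)} E = \frac{3}{2} \left(-598\right) = -897$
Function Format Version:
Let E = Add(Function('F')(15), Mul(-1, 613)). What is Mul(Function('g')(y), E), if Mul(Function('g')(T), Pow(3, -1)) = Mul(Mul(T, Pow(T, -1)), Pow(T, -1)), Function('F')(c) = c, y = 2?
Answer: -897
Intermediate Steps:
E = -598 (E = Add(15, Mul(-1, 613)) = Add(15, -613) = -598)
Function('g')(T) = Mul(3, Pow(T, -1)) (Function('g')(T) = Mul(3, Mul(Mul(T, Pow(T, -1)), Pow(T, -1))) = Mul(3, Mul(1, Pow(T, -1))) = Mul(3, Pow(T, -1)))
Mul(Function('g')(y), E) = Mul(Mul(3, Pow(2, -1)), -598) = Mul(Mul(3, Rational(1, 2)), -598) = Mul(Rational(3, 2), -598) = -897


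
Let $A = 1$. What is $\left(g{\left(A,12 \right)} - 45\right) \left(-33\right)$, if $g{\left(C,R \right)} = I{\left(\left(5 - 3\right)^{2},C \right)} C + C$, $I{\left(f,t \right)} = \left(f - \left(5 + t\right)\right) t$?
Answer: $1518$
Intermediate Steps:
$I{\left(f,t \right)} = t \left(-5 + f - t\right)$ ($I{\left(f,t \right)} = \left(f - \left(5 + t\right)\right) t = \left(-5 + f - t\right) t = t \left(-5 + f - t\right)$)
$g{\left(C,R \right)} = C + C^{2} \left(-1 - C\right)$ ($g{\left(C,R \right)} = C \left(-5 + \left(5 - 3\right)^{2} - C\right) C + C = C \left(-5 + 2^{2} - C\right) C + C = C \left(-5 + 4 - C\right) C + C = C \left(-1 - C\right) C + C = C^{2} \left(-1 - C\right) + C = C + C^{2} \left(-1 - C\right)$)
$\left(g{\left(A,12 \right)} - 45\right) \left(-33\right) = \left(1 \left(1 - 1 - 1^{2}\right) - 45\right) \left(-33\right) = \left(1 \left(1 - 1 - 1\right) - 45\right) \left(-33\right) = \left(1 \left(-1\right) - 45\right) \left(-33\right) = \left(-1 - 45\right) \left(-33\right) = \left(-46\right) \left(-33\right) = 1518$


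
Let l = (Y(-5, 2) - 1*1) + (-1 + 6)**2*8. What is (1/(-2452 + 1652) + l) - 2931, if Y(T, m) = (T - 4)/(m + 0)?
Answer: -2189201/800 ≈ -2736.5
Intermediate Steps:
Y(T, m) = (-4 + T)/m
l = 389/2 (l = ((-4 - 5)/2 - 1*1) + (-1 + 6)**2*8 = ((1/2)*(-9) - 1) + 5**2*8 = (-9/2 - 1) + 25*8 = -11/2 + 200 = 389/2 ≈ 194.50)
(1/(-2452 + 1652) + l) - 2931 = (1/(-2452 + 1652) + 389/2) - 2931 = (1/(-800) + 389/2) - 2931 = (-1/800 + 389/2) - 2931 = 155599/800 - 2931 = -2189201/800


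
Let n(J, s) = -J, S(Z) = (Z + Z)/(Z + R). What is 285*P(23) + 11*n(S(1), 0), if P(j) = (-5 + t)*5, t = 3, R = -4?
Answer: -8528/3 ≈ -2842.7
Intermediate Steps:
S(Z) = 2*Z/(-4 + Z) (S(Z) = (Z + Z)/(Z - 4) = (2*Z)/(-4 + Z) = 2*Z/(-4 + Z))
P(j) = -10 (P(j) = (-5 + 3)*5 = -2*5 = -10)
285*P(23) + 11*n(S(1), 0) = 285*(-10) + 11*(-2/(-4 + 1)) = -2850 + 11*(-2/(-3)) = -2850 + 11*(-2*(-1)/3) = -2850 + 11*(-1*(-⅔)) = -2850 + 11*(⅔) = -2850 + 22/3 = -8528/3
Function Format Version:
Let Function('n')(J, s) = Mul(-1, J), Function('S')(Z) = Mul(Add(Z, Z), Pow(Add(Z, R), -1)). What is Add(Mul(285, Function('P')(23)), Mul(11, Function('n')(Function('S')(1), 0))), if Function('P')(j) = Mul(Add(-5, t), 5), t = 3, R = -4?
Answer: Rational(-8528, 3) ≈ -2842.7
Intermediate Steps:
Function('S')(Z) = Mul(2, Z, Pow(Add(-4, Z), -1)) (Function('S')(Z) = Mul(Add(Z, Z), Pow(Add(Z, -4), -1)) = Mul(Mul(2, Z), Pow(Add(-4, Z), -1)) = Mul(2, Z, Pow(Add(-4, Z), -1)))
Function('P')(j) = -10 (Function('P')(j) = Mul(Add(-5, 3), 5) = Mul(-2, 5) = -10)
Add(Mul(285, Function('P')(23)), Mul(11, Function('n')(Function('S')(1), 0))) = Add(Mul(285, -10), Mul(11, Mul(-1, Mul(2, 1, Pow(Add(-4, 1), -1))))) = Add(-2850, Mul(11, Mul(-1, Mul(2, 1, Pow(-3, -1))))) = Add(-2850, Mul(11, Mul(-1, Mul(2, 1, Rational(-1, 3))))) = Add(-2850, Mul(11, Mul(-1, Rational(-2, 3)))) = Add(-2850, Mul(11, Rational(2, 3))) = Add(-2850, Rational(22, 3)) = Rational(-8528, 3)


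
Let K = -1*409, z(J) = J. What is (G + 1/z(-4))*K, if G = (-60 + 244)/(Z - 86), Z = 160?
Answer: -135379/148 ≈ -914.72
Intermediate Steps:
G = 92/37 (G = (-60 + 244)/(160 - 86) = 184/74 = 184*(1/74) = 92/37 ≈ 2.4865)
K = -409
(G + 1/z(-4))*K = (92/37 + 1/(-4))*(-409) = (92/37 - 1/4)*(-409) = (331/148)*(-409) = -135379/148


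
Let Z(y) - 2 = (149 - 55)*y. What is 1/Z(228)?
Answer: 1/21434 ≈ 4.6655e-5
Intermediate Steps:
Z(y) = 2 + 94*y (Z(y) = 2 + (149 - 55)*y = 2 + 94*y)
1/Z(228) = 1/(2 + 94*228) = 1/(2 + 21432) = 1/21434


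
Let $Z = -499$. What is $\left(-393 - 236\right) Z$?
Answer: $313871$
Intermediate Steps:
$\left(-393 - 236\right) Z = \left(-393 - 236\right) \left(-499\right) = \left(-629\right) \left(-499\right) = 313871$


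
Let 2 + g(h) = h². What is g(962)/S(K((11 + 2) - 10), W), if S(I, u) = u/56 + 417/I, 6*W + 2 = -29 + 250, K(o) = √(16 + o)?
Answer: -143761862048/2181162365 + 4840846434816*√19/2181162365 ≈ 9608.2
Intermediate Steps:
W = 73/2 (W = -⅓ + (-29 + 250)/6 = -⅓ + (⅙)*221 = -⅓ + 221/6 = 73/2 ≈ 36.500)
S(I, u) = 417/I + u/56 (S(I, u) = u*(1/56) + 417/I = u/56 + 417/I = 417/I + u/56)
g(h) = -2 + h²
g(962)/S(K((11 + 2) - 10), W) = (-2 + 962²)/(417/(√(16 + ((11 + 2) - 10))) + (1/56)*(73/2)) = (-2 + 925444)/(417/(√(16 + (13 - 10))) + 73/112) = 925442/(417/(√(16 + 3)) + 73/112) = 925442/(417/(√19) + 73/112) = 925442/(417*(√19/19) + 73/112) = 925442/(417*√19/19 + 73/112) = 925442/(73/112 + 417*√19/19)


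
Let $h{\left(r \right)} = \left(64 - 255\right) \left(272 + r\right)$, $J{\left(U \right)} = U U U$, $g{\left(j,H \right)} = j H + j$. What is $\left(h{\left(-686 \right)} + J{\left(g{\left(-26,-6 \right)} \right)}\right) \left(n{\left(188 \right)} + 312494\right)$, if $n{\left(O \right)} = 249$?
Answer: $711826210982$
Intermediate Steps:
$g{\left(j,H \right)} = j + H j$ ($g{\left(j,H \right)} = H j + j = j + H j$)
$J{\left(U \right)} = U^{3}$ ($J{\left(U \right)} = U^{2} U = U^{3}$)
$h{\left(r \right)} = -51952 - 191 r$ ($h{\left(r \right)} = - 191 \left(272 + r\right) = -51952 - 191 r$)
$\left(h{\left(-686 \right)} + J{\left(g{\left(-26,-6 \right)} \right)}\right) \left(n{\left(188 \right)} + 312494\right) = \left(\left(-51952 - -131026\right) + \left(- 26 \left(1 - 6\right)\right)^{3}\right) \left(249 + 312494\right) = \left(\left(-51952 + 131026\right) + \left(\left(-26\right) \left(-5\right)\right)^{3}\right) 312743 = \left(79074 + 130^{3}\right) 312743 = \left(79074 + 2197000\right) 312743 = 2276074 \cdot 312743 = 711826210982$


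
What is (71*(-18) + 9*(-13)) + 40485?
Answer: 39090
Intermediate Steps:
(71*(-18) + 9*(-13)) + 40485 = (-1278 - 117) + 40485 = -1395 + 40485 = 39090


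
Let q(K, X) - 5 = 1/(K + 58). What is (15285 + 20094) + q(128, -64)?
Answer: 6581425/186 ≈ 35384.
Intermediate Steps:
q(K, X) = 5 + 1/(58 + K) (q(K, X) = 5 + 1/(K + 58) = 5 + 1/(58 + K))
(15285 + 20094) + q(128, -64) = (15285 + 20094) + (291 + 5*128)/(58 + 128) = 35379 + (291 + 640)/186 = 35379 + (1/186)*931 = 35379 + 931/186 = 6581425/186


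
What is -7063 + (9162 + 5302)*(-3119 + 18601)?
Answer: 223924585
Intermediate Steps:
-7063 + (9162 + 5302)*(-3119 + 18601) = -7063 + 14464*15482 = -7063 + 223931648 = 223924585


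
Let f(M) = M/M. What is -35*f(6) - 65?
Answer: -100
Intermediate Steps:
f(M) = 1
-35*f(6) - 65 = -35*1 - 65 = -35 - 65 = -100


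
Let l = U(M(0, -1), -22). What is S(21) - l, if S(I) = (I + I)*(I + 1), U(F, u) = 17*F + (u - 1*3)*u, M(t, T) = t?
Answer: 374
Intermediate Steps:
U(F, u) = 17*F + u*(-3 + u) (U(F, u) = 17*F + (u - 3)*u = 17*F + (-3 + u)*u = 17*F + u*(-3 + u))
l = 550 (l = (-22)**2 - 3*(-22) + 17*0 = 484 + 66 + 0 = 550)
S(I) = 2*I*(1 + I) (S(I) = (2*I)*(1 + I) = 2*I*(1 + I))
S(21) - l = 2*21*(1 + 21) - 1*550 = 2*21*22 - 550 = 924 - 550 = 374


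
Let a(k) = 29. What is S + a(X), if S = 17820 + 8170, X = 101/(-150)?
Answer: 26019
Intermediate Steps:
X = -101/150 (X = 101*(-1/150) = -101/150 ≈ -0.67333)
S = 25990
S + a(X) = 25990 + 29 = 26019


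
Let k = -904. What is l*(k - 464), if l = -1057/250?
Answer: 722988/125 ≈ 5783.9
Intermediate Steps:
l = -1057/250 (l = -1057*1/250 = -1057/250 ≈ -4.2280)
l*(k - 464) = -1057*(-904 - 464)/250 = -1057/250*(-1368) = 722988/125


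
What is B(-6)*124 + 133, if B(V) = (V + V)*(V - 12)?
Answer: 26917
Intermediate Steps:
B(V) = 2*V*(-12 + V) (B(V) = (2*V)*(-12 + V) = 2*V*(-12 + V))
B(-6)*124 + 133 = (2*(-6)*(-12 - 6))*124 + 133 = (2*(-6)*(-18))*124 + 133 = 216*124 + 133 = 26784 + 133 = 26917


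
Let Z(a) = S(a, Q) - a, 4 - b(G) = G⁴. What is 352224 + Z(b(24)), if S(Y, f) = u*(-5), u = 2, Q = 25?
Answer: 683986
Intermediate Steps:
S(Y, f) = -10 (S(Y, f) = 2*(-5) = -10)
b(G) = 4 - G⁴
Z(a) = -10 - a
352224 + Z(b(24)) = 352224 + (-10 - (4 - 1*24⁴)) = 352224 + (-10 - (4 - 1*331776)) = 352224 + (-10 - (4 - 331776)) = 352224 + (-10 - 1*(-331772)) = 352224 + (-10 + 331772) = 352224 + 331762 = 683986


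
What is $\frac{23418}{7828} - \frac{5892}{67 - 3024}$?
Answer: $\frac{57684801}{11573698} \approx 4.9841$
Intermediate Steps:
$\frac{23418}{7828} - \frac{5892}{67 - 3024} = 23418 \cdot \frac{1}{7828} - \frac{5892}{67 - 3024} = \frac{11709}{3914} - \frac{5892}{-2957} = \frac{11709}{3914} - - \frac{5892}{2957} = \frac{11709}{3914} + \frac{5892}{2957} = \frac{57684801}{11573698}$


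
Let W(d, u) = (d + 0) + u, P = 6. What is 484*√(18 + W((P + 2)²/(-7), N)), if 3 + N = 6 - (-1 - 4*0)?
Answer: 1452*√70/7 ≈ 1735.5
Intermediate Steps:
N = 4 (N = -3 + (6 - (-1 - 4*0)) = -3 + (6 - (-1 + 0)) = -3 + (6 - 1*(-1)) = -3 + (6 + 1) = -3 + 7 = 4)
W(d, u) = d + u
484*√(18 + W((P + 2)²/(-7), N)) = 484*√(18 + ((6 + 2)²/(-7) + 4)) = 484*√(18 + (8²*(-⅐) + 4)) = 484*√(18 + (64*(-⅐) + 4)) = 484*√(18 + (-64/7 + 4)) = 484*√(18 - 36/7) = 484*√(90/7) = 484*(3*√70/7) = 1452*√70/7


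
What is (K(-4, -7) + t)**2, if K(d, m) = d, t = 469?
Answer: 216225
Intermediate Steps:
(K(-4, -7) + t)**2 = (-4 + 469)**2 = 465**2 = 216225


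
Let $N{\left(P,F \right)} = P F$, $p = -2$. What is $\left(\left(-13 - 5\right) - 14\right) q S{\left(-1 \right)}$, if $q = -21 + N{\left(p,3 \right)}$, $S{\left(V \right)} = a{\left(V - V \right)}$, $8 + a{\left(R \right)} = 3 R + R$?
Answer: $-6912$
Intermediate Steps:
$N{\left(P,F \right)} = F P$
$a{\left(R \right)} = -8 + 4 R$ ($a{\left(R \right)} = -8 + \left(3 R + R\right) = -8 + 4 R$)
$S{\left(V \right)} = -8$ ($S{\left(V \right)} = -8 + 4 \left(V - V\right) = -8 + 4 \cdot 0 = -8 + 0 = -8$)
$q = -27$ ($q = -21 + 3 \left(-2\right) = -21 - 6 = -27$)
$\left(\left(-13 - 5\right) - 14\right) q S{\left(-1 \right)} = \left(\left(-13 - 5\right) - 14\right) \left(-27\right) \left(-8\right) = \left(-18 - 14\right) \left(-27\right) \left(-8\right) = \left(-32\right) \left(-27\right) \left(-8\right) = 864 \left(-8\right) = -6912$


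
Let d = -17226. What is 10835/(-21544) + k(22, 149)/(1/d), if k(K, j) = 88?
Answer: -32658301907/21544 ≈ -1.5159e+6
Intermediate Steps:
10835/(-21544) + k(22, 149)/(1/d) = 10835/(-21544) + 88/(1/(-17226)) = 10835*(-1/21544) + 88/(-1/17226) = -10835/21544 + 88*(-17226) = -10835/21544 - 1515888 = -32658301907/21544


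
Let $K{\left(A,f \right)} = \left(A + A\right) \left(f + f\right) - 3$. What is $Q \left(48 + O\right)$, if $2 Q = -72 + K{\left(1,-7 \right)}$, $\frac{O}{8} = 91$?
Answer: $-39964$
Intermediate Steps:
$K{\left(A,f \right)} = -3 + 4 A f$ ($K{\left(A,f \right)} = 2 A 2 f - 3 = 4 A f - 3 = -3 + 4 A f$)
$O = 728$ ($O = 8 \cdot 91 = 728$)
$Q = - \frac{103}{2}$ ($Q = \frac{-72 + \left(-3 + 4 \cdot 1 \left(-7\right)\right)}{2} = \frac{-72 - 31}{2} = \frac{1}{2} \left(-103\right) = - \frac{103}{2} \approx -51.5$)
$Q \left(48 + O\right) = - \frac{103 \left(48 + 728\right)}{2} = \left(- \frac{103}{2}\right) 776 = -39964$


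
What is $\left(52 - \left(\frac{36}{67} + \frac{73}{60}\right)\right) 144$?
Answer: $\frac{2423868}{335} \approx 7235.4$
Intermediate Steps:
$\left(52 - \left(\frac{36}{67} + \frac{73}{60}\right)\right) 144 = \left(52 - \frac{7051}{4020}\right) 144 = \frac{201989}{4020} \cdot 144 = \frac{2423868}{335}$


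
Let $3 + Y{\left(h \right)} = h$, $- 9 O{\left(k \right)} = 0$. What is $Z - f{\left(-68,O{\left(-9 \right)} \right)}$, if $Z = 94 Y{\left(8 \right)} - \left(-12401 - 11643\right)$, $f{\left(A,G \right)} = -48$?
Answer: $24562$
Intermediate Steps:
$O{\left(k \right)} = 0$ ($O{\left(k \right)} = \left(- \frac{1}{9}\right) 0 = 0$)
$Y{\left(h \right)} = -3 + h$
$Z = 24514$ ($Z = 94 \left(-3 + 8\right) - \left(-12401 - 11643\right) = 94 \cdot 5 - -24044 = 470 + 24044 = 24514$)
$Z - f{\left(-68,O{\left(-9 \right)} \right)} = 24514 - -48 = 24514 + 48 = 24562$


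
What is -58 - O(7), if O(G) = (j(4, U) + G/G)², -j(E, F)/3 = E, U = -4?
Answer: -179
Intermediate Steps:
j(E, F) = -3*E
O(G) = 121 (O(G) = (-3*4 + G/G)² = (-12 + 1)² = (-11)² = 121)
-58 - O(7) = -58 - 1*121 = -58 - 121 = -179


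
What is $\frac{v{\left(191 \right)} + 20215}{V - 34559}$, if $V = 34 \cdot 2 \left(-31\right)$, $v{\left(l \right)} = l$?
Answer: $- \frac{20406}{36667} \approx -0.55652$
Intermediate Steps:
$V = -2108$ ($V = 68 \left(-31\right) = -2108$)
$\frac{v{\left(191 \right)} + 20215}{V - 34559} = \frac{191 + 20215}{-2108 - 34559} = \frac{20406}{-36667} = 20406 \left(- \frac{1}{36667}\right) = - \frac{20406}{36667}$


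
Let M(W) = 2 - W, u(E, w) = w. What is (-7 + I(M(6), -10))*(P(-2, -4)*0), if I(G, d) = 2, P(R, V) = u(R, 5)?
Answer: 0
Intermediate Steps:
P(R, V) = 5
(-7 + I(M(6), -10))*(P(-2, -4)*0) = (-7 + 2)*(5*0) = -5*0 = 0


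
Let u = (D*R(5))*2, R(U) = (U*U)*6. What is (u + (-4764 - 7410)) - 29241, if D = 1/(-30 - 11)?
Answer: -1698315/41 ≈ -41422.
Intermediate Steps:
R(U) = 6*U² (R(U) = U²*6 = 6*U²)
D = -1/41 (D = 1/(-41) = -1/41 ≈ -0.024390)
u = -300/41 (u = -6*5²/41*2 = -6*25/41*2 = -1/41*150*2 = -150/41*2 = -300/41 ≈ -7.3171)
(u + (-4764 - 7410)) - 29241 = (-300/41 + (-4764 - 7410)) - 29241 = (-300/41 - 12174) - 29241 = -499434/41 - 29241 = -1698315/41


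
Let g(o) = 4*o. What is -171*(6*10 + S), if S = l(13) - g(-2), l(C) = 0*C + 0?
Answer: -11628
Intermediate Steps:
l(C) = 0 (l(C) = 0 + 0 = 0)
S = 8 (S = 0 - 4*(-2) = 0 - 1*(-8) = 0 + 8 = 8)
-171*(6*10 + S) = -171*(6*10 + 8) = -171*(60 + 8) = -171*68 = -11628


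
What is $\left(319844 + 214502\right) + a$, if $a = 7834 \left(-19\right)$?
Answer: $385500$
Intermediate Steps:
$a = -148846$
$\left(319844 + 214502\right) + a = \left(319844 + 214502\right) - 148846 = 534346 - 148846 = 385500$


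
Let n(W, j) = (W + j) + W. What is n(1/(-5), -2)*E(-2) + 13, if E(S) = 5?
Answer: 1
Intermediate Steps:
n(W, j) = j + 2*W
n(1/(-5), -2)*E(-2) + 13 = (-2 + 2/(-5))*5 + 13 = (-2 + 2*(-1/5))*5 + 13 = (-2 - 2/5)*5 + 13 = -12/5*5 + 13 = -12 + 13 = 1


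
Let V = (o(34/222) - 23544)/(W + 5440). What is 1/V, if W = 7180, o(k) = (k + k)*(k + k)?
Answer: -38872755/72521117 ≈ -0.53602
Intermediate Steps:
o(k) = 4*k² (o(k) = (2*k)*(2*k) = 4*k²)
V = -72521117/38872755 (V = (4*(34/222)² - 23544)/(7180 + 5440) = (4*(34*(1/222))² - 23544)/12620 = (4*(17/111)² - 23544)*(1/12620) = (4*(289/12321) - 23544)*(1/12620) = (1156/12321 - 23544)*(1/12620) = -290084468/12321*1/12620 = -72521117/38872755 ≈ -1.8656)
1/V = 1/(-72521117/38872755) = -38872755/72521117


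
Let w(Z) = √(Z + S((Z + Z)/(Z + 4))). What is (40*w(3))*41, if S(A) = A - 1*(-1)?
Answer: 1640*√238/7 ≈ 3614.4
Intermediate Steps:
S(A) = 1 + A (S(A) = A + 1 = 1 + A)
w(Z) = √(1 + Z + 2*Z/(4 + Z)) (w(Z) = √(Z + (1 + (Z + Z)/(Z + 4))) = √(Z + (1 + (2*Z)/(4 + Z))) = √(Z + (1 + 2*Z/(4 + Z))) = √(1 + Z + 2*Z/(4 + Z)))
(40*w(3))*41 = (40*√((4 + 3² + 7*3)/(4 + 3)))*41 = (40*√((4 + 9 + 21)/7))*41 = (40*√((⅐)*34))*41 = (40*√(34/7))*41 = (40*(√238/7))*41 = (40*√238/7)*41 = 1640*√238/7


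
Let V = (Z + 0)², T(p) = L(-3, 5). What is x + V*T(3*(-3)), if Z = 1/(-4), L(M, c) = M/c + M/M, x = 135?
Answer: 5401/40 ≈ 135.02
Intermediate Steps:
L(M, c) = 1 + M/c (L(M, c) = M/c + 1 = 1 + M/c)
Z = -¼ ≈ -0.25000
T(p) = ⅖ (T(p) = (-3 + 5)/5 = (⅕)*2 = ⅖)
V = 1/16 (V = (-¼ + 0)² = (-¼)² = 1/16 ≈ 0.062500)
x + V*T(3*(-3)) = 135 + (1/16)*(⅖) = 135 + 1/40 = 5401/40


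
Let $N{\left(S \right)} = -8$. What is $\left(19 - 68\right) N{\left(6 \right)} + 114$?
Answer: $506$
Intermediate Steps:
$\left(19 - 68\right) N{\left(6 \right)} + 114 = \left(19 - 68\right) \left(-8\right) + 114 = \left(-49\right) \left(-8\right) + 114 = 392 + 114 = 506$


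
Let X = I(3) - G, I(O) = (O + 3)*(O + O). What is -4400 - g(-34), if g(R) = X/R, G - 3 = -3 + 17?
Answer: -149581/34 ≈ -4399.4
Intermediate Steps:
G = 17 (G = 3 + (-3 + 17) = 3 + 14 = 17)
I(O) = 2*O*(3 + O) (I(O) = (3 + O)*(2*O) = 2*O*(3 + O))
X = 19 (X = 2*3*(3 + 3) - 1*17 = 2*3*6 - 17 = 36 - 17 = 19)
g(R) = 19/R
-4400 - g(-34) = -4400 - 19/(-34) = -4400 - 19*(-1)/34 = -4400 - 1*(-19/34) = -4400 + 19/34 = -149581/34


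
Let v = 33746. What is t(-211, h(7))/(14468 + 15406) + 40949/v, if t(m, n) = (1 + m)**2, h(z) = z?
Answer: 451918171/168021334 ≈ 2.6896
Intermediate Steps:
t(-211, h(7))/(14468 + 15406) + 40949/v = (1 - 211)**2/(14468 + 15406) + 40949/33746 = (-210)**2/29874 + 40949*(1/33746) = 44100*(1/29874) + 40949/33746 = 7350/4979 + 40949/33746 = 451918171/168021334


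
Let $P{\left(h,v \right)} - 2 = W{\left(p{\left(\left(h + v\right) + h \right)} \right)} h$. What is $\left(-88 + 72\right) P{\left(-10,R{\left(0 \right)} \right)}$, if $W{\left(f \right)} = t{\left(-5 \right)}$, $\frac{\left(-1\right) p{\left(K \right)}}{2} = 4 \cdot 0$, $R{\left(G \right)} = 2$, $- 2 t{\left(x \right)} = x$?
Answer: $368$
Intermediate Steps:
$t{\left(x \right)} = - \frac{x}{2}$
$p{\left(K \right)} = 0$ ($p{\left(K \right)} = - 2 \cdot 4 \cdot 0 = \left(-2\right) 0 = 0$)
$W{\left(f \right)} = \frac{5}{2}$ ($W{\left(f \right)} = \left(- \frac{1}{2}\right) \left(-5\right) = \frac{5}{2}$)
$P{\left(h,v \right)} = 2 + \frac{5 h}{2}$
$\left(-88 + 72\right) P{\left(-10,R{\left(0 \right)} \right)} = \left(-88 + 72\right) \left(2 + \frac{5}{2} \left(-10\right)\right) = - 16 \left(2 - 25\right) = \left(-16\right) \left(-23\right) = 368$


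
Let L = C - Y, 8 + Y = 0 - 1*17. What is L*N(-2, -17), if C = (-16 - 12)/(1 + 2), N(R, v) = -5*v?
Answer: 3995/3 ≈ 1331.7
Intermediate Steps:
Y = -25 (Y = -8 + (0 - 1*17) = -8 + (0 - 17) = -8 - 17 = -25)
C = -28/3 ≈ -9.3333
L = 47/3 (L = -28/3 - 1*(-25) = -28/3 + 25 = 47/3 ≈ 15.667)
L*N(-2, -17) = 47*(-5*(-17))/3 = (47/3)*85 = 3995/3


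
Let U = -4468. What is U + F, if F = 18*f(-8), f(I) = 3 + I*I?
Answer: -3262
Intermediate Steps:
f(I) = 3 + I²
F = 1206 (F = 18*(3 + (-8)²) = 18*(3 + 64) = 18*67 = 1206)
U + F = -4468 + 1206 = -3262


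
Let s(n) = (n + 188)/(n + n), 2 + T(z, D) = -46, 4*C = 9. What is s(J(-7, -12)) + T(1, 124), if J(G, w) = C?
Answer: -103/18 ≈ -5.7222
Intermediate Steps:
C = 9/4 (C = (¼)*9 = 9/4 ≈ 2.2500)
J(G, w) = 9/4
T(z, D) = -48 (T(z, D) = -2 - 46 = -48)
s(n) = (188 + n)/(2*n) (s(n) = (188 + n)/((2*n)) = (188 + n)*(1/(2*n)) = (188 + n)/(2*n))
s(J(-7, -12)) + T(1, 124) = (188 + 9/4)/(2*(9/4)) - 48 = (½)*(4/9)*(761/4) - 48 = 761/18 - 48 = -103/18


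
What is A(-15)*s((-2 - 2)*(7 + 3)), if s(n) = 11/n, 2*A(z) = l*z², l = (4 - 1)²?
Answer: -4455/16 ≈ -278.44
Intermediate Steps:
l = 9 (l = 3² = 9)
A(z) = 9*z²/2 (A(z) = (9*z²)/2 = 9*z²/2)
A(-15)*s((-2 - 2)*(7 + 3)) = ((9/2)*(-15)²)*(11/(((-2 - 2)*(7 + 3)))) = ((9/2)*225)*(11/((-4*10))) = 2025*(11/(-40))/2 = 2025*(11*(-1/40))/2 = (2025/2)*(-11/40) = -4455/16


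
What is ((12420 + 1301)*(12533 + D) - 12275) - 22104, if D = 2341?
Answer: 204051775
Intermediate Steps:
((12420 + 1301)*(12533 + D) - 12275) - 22104 = ((12420 + 1301)*(12533 + 2341) - 12275) - 22104 = (13721*14874 - 12275) - 22104 = (204086154 - 12275) - 22104 = 204073879 - 22104 = 204051775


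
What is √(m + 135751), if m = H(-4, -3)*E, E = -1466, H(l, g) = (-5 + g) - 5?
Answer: 3*√17201 ≈ 393.46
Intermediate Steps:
H(l, g) = -10 + g
m = 19058 (m = (-10 - 3)*(-1466) = -13*(-1466) = 19058)
√(m + 135751) = √(19058 + 135751) = √154809 = 3*√17201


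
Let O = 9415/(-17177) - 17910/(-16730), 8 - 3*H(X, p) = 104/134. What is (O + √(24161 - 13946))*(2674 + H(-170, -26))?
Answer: 8076208522096/5776161321 + 537958*√1135/67 ≈ 2.7190e+5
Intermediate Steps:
H(X, p) = 484/201 (H(X, p) = 8/3 - 104/(3*134) = 8/3 - ⅓*52/67 = 8/3 - 52/201 = 484/201)
O = 15012712/28737121 (O = 9415*(-1/17177) - 17910*(-1/16730) = -9415/17177 + 1791/1673 = 15012712/28737121 ≈ 0.52242)
(O + √(24161 - 13946))*(2674 + H(-170, -26)) = (15012712/28737121 + √(24161 - 13946))*(2674 + 484/201) = (15012712/28737121 + √10215)*(537958/201) = (15012712/28737121 + 3*√1135)*(537958/201) = 8076208522096/5776161321 + 537958*√1135/67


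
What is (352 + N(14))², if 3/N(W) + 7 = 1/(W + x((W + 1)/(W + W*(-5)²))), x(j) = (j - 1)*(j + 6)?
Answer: 6915225743386985761/55949726802025 ≈ 1.2360e+5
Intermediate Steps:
x(j) = (-1 + j)*(6 + j)
N(W) = 3/(-7 + 1/(-6 + W + (1 + W)²/(676*W²) + 5*(1 + W)/(26*W))) (N(W) = 3/(-7 + 1/(W + (-6 + ((W + 1)/(W + W*(-5)²))² + 5*((W + 1)/(W + W*(-5)²))))) = 3/(-7 + 1/(W + (-6 + ((1 + W)/(W + W*25))² + 5*((1 + W)/(W + W*25))))) = 3/(-7 + 1/(W + (-6 + ((1 + W)/(W + 25*W))² + 5*((1 + W)/(W + 25*W))))) = 3/(-7 + 1/(W + (-6 + ((1 + W)/((26*W)))² + 5*((1 + W)/((26*W)))))) = 3/(-7 + 1/(W + (-6 + ((1 + W)*(1/(26*W)))² + 5*((1 + W)*(1/(26*W)))))) = 3/(-7 + 1/(W + (-6 + ((1 + W)/(26*W))² + 5*((1 + W)/(26*W))))) = 3/(-7 + 1/(W + (-6 + (1 + W)²/(676*W²) + 5*(1 + W)/(26*W)))) = 3/(-7 + 1/(-6 + W + (1 + W)²/(676*W²) + 5*(1 + W)/(26*W))))
(352 + N(14))² = (352 + 3*(-1 - 676*14³ - 132*14 + 3925*14²)/(7 - 28151*14² + 924*14 + 4732*14³))² = (352 + 3*(-1 - 676*2744 - 1848 + 3925*196)/(7 - 28151*196 + 12936 + 4732*2744))² = (352 + 3*(-1 - 1854944 - 1848 + 769300)/(7 - 5517596 + 12936 + 12984608))² = (352 + 3*(-1087493)/7479955)² = (352 + 3*(1/7479955)*(-1087493))² = (352 - 3262479/7479955)² = (2629681681/7479955)² = 6915225743386985761/55949726802025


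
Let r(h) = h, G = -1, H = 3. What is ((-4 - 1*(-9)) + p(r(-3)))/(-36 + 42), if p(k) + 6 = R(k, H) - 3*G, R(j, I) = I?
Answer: 5/6 ≈ 0.83333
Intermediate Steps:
p(k) = 0 (p(k) = -6 + (3 - 3*(-1)) = -6 + (3 + 3) = -6 + 6 = 0)
((-4 - 1*(-9)) + p(r(-3)))/(-36 + 42) = ((-4 - 1*(-9)) + 0)/(-36 + 42) = ((-4 + 9) + 0)/6 = (5 + 0)*(1/6) = 5*(1/6) = 5/6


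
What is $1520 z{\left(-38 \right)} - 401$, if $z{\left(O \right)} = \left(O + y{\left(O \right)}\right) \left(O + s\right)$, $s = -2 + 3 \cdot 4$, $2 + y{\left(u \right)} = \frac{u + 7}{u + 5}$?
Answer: $\frac{54846607}{33} \approx 1.662 \cdot 10^{6}$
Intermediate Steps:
$y{\left(u \right)} = -2 + \frac{7 + u}{5 + u}$ ($y{\left(u \right)} = -2 + \frac{u + 7}{u + 5} = -2 + \frac{7 + u}{5 + u}$)
$s = 10$ ($s = -2 + 12 = 10$)
$z{\left(O \right)} = \left(10 + O\right) \left(O + \frac{-3 - O}{5 + O}\right)$ ($z{\left(O \right)} = \left(O + \frac{-3 - O}{5 + O}\right) \left(O + 10\right) = \left(O + \frac{-3 - O}{5 + O}\right) \left(10 + O\right) = \left(10 + O\right) \left(O + \frac{-3 - O}{5 + O}\right)$)
$1520 z{\left(-38 \right)} - 401 = 1520 \frac{-30 + \left(-38\right)^{3} + 14 \left(-38\right)^{2} + 37 \left(-38\right)}{5 - 38} - 401 = 1520 \frac{-30 - 54872 + 14 \cdot 1444 - 1406}{-33} - 401 = 1520 \left(- \frac{-30 - 54872 + 20216 - 1406}{33}\right) - 401 = 1520 \left(\left(- \frac{1}{33}\right) \left(-36092\right)\right) - 401 = 1520 \cdot \frac{36092}{33} - 401 = \frac{54859840}{33} - 401 = \frac{54846607}{33}$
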